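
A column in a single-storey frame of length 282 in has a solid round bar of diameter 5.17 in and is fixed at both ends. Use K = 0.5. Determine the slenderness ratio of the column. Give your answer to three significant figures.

For a solid circle r = d/4 = 5.17/4 = 1.292 in
L_e = K·L = 0.5 × 282 = 141.0 in
λ = L_e / r_min = 141.00 / 1.292 = 109

λ ≈ 109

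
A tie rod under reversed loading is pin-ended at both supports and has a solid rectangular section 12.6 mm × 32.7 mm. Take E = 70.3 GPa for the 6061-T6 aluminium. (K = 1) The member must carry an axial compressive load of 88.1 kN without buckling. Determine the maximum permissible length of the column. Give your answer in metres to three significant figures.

Buckling occurs about the weak axis: I_min = h·b³/12 with b = 12.6 mm (the shorter side).
I_min = 32.7×12.6³/12 = 5.451×10^3 mm⁴
I = 5.451×10^-9 m⁴
At the buckling limit P_cr = P = 8.810×10^4 N
From P_cr = π²EI/(K·L)²:  L = (1/K)·√(π²EI/P_cr) = (1/1)·√(π²×7.03×10^10×5.451×10^-9/8.810×10^4)
L = 0.207 m

L_max ≈ 0.207 m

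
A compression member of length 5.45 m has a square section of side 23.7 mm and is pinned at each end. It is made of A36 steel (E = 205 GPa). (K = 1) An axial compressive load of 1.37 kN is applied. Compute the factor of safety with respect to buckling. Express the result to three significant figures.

n ≈ 1.31

I = a⁴/12 = 23.7⁴/12 = 2.629×10^4 mm⁴
I = 2.629×10^4 mm⁴ = 2.629×10^-8 m⁴
Effective length L_e = K·L = 1 × 5.45 = 5.450 m
P_cr = π²EI / L_e² = π² × 205×10⁹ × 2.629×10^-8 / 5.450² = 1.791×10^3 N
Factor of safety n = P_cr / P = 1.7909 / 1.37 = 1.31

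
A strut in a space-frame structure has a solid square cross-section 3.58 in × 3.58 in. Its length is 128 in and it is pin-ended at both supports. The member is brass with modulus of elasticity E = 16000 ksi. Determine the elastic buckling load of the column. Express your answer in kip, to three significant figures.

I = a⁴/12 = 3.58⁴/12 = 13.69 in⁴
Effective length L_e = K·L = 1 × 128 = 128.0 in
P_cr = π²EI / L_e² = π² × 16000×10³ × 13.69 / 128.0² = 1.319×10^5 lb

P_cr ≈ 132 kip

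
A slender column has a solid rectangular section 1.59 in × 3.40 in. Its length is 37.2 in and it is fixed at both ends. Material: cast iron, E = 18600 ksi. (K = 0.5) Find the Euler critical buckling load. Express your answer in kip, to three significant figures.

P_cr ≈ 604 kip

Buckling occurs about the weak axis: I_min = h·b³/12 with b = 1.59 in (the shorter side).
I_min = 3.40×1.59³/12 = 1.139 in⁴
Effective length L_e = K·L = 0.5 × 37.2 = 18.60 in
P_cr = π²EI / L_e² = π² × 18600×10³ × 1.139 / 18.60² = 6.043×10^5 lb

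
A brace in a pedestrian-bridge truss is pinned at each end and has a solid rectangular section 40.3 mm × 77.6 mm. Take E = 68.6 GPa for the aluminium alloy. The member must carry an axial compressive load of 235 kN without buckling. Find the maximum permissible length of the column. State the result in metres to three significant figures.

Buckling occurs about the weak axis: I_min = h·b³/12 with b = 40.3 mm (the shorter side).
I_min = 77.6×40.3³/12 = 4.232×10^5 mm⁴
I = 4.232×10^-7 m⁴
At the buckling limit P_cr = P = 2.350×10^5 N
From P_cr = π²EI/(K·L)²:  L = (1/K)·√(π²EI/P_cr) = (1/1)·√(π²×6.86×10^10×4.232×10^-7/2.350×10^5)
L = 1.10 m

L_max ≈ 1.10 m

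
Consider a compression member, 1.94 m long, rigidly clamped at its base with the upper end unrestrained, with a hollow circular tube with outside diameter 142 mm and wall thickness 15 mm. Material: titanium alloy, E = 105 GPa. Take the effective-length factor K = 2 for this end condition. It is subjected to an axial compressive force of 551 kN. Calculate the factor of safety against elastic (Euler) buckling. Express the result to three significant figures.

Inner diameter d_i = 142 − 2×15 = 112.0 mm
I = π(d_o⁴ − d_i⁴)/64 = π(142⁴ − 112.0⁴)/64 = 1.223×10^7 mm⁴
I = 1.223×10^7 mm⁴ = 1.223×10^-5 m⁴
Effective length L_e = K·L = 2 × 1.94 = 3.880 m
P_cr = π²EI / L_e² = π² × 105×10⁹ × 1.223×10^-5 / 3.880² = 8.422×10^5 N
Factor of safety n = P_cr / P = 842.18 / 551 = 1.53

n ≈ 1.53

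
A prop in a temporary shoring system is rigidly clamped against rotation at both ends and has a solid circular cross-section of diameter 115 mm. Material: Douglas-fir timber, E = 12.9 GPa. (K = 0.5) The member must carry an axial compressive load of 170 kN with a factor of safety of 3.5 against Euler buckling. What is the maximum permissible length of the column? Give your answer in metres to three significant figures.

I = πd⁴/64 = π×115⁴/64 = 8.585×10^6 mm⁴
I = 8.585×10^-6 m⁴
Required critical load P_cr = n·P = 3.5 × 170 = 595.0 kN = 5.950×10^5 N
From P_cr = π²EI/(K·L)²:  L = (1/K)·√(π²EI/P_cr) = (1/0.5)·√(π²×1.29×10^10×8.585×10^-6/5.950×10^5)
L = 2.71 m

L_max ≈ 2.71 m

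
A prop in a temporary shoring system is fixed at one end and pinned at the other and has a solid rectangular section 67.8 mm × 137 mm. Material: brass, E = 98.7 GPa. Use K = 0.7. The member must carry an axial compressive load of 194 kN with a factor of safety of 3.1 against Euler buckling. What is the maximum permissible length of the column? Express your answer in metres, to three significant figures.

L_max ≈ 3.43 m

Buckling occurs about the weak axis: I_min = h·b³/12 with b = 67.8 mm (the shorter side).
I_min = 137×67.8³/12 = 3.558×10^6 mm⁴
I = 3.558×10^-6 m⁴
Required critical load P_cr = n·P = 3.1 × 194 = 601.4 kN = 6.014×10^5 N
From P_cr = π²EI/(K·L)²:  L = (1/K)·√(π²EI/P_cr) = (1/0.7)·√(π²×9.87×10^10×3.558×10^-6/6.014×10^5)
L = 3.43 m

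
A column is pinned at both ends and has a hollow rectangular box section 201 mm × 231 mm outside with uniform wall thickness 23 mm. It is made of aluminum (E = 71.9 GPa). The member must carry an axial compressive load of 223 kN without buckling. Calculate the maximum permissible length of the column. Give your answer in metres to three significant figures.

L_max ≈ 17.7 m

Inner dimensions: h_i = 231 − 2×23 = 185.0 mm, b_i = 201 − 2×23 = 155.0 mm
Weak-axis I_min = (h_o·b_o³ − h_i·b_i³)/12 with b_o = 201, b_i = 155.0 mm (shorter outer/inner sides).
I_min = (231×201³ − 185.0×155.0³)/12 = 9.891×10^7 mm⁴
I = 9.891×10^-5 m⁴
At the buckling limit P_cr = P = 2.230×10^5 N
From P_cr = π²EI/(K·L)²:  L = (1/K)·√(π²EI/P_cr) = (1/1)·√(π²×7.19×10^10×9.891×10^-5/2.230×10^5)
L = 17.7 m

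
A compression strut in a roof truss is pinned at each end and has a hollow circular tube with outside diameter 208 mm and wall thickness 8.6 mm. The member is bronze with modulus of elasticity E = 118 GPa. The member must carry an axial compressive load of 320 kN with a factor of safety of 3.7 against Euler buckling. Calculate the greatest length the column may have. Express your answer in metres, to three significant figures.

Inner diameter d_i = 208 − 2×8.6 = 190.8 mm
I = π(d_o⁴ − d_i⁴)/64 = π(208⁴ − 190.8⁴)/64 = 2.683×10^7 mm⁴
I = 2.683×10^-5 m⁴
Required critical load P_cr = n·P = 3.7 × 320 = 1184 kN = 1.184×10^6 N
From P_cr = π²EI/(K·L)²:  L = (1/K)·√(π²EI/P_cr) = (1/1)·√(π²×1.18×10^11×2.683×10^-5/1.184×10^6)
L = 5.14 m

L_max ≈ 5.14 m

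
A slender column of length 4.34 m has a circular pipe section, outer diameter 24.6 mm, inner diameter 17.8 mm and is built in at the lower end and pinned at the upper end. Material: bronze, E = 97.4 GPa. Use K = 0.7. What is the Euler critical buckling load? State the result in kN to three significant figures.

d_o = 24.6 mm, d_i = 17.8 mm
I = π(d_o⁴ − d_i⁴)/64 = π(24.6⁴ − 17.80⁴)/64 = 1.305×10^4 mm⁴
I = 1.305×10^4 mm⁴ = 1.305×10^-8 m⁴
Effective length L_e = K·L = 0.7 × 4.34 = 3.038 m
P_cr = π²EI / L_e² = π² × 97.4×10⁹ × 1.305×10^-8 / 3.038² = 1.359×10^3 N

P_cr ≈ 1.36 kN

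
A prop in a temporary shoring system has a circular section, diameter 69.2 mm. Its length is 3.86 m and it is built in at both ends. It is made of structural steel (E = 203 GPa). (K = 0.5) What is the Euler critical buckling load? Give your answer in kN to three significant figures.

P_cr ≈ 605 kN

I = πd⁴/64 = π×69.2⁴/64 = 1.126×10^6 mm⁴
I = 1.126×10^6 mm⁴ = 1.126×10^-6 m⁴
Effective length L_e = K·L = 0.5 × 3.86 = 1.930 m
P_cr = π²EI / L_e² = π² × 203×10⁹ × 1.126×10^-6 / 1.930² = 6.054×10^5 N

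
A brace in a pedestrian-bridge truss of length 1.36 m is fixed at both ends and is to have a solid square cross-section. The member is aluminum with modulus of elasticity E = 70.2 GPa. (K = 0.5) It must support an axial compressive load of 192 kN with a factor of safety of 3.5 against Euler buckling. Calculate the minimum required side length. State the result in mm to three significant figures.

a ≈ 48.2 mm

Required P_cr = n·P = 3.5 × 192 = 672.0 kN
L_e = K·L = 0.5 × 1.36 = 0.6800 m
Required I = P_cr·L_e²/(π²E) = 6.720×10^5 × 0.6800² / (π² × 7.02×10^10) = 4.485×10^-7 m⁴
I_req = 4.485×10^5 mm⁴
Solid square: I = a⁴/12  ⇒  a = (12I)^(1/4) = (12×4.485×10^5)^(1/4) = 48.2 mm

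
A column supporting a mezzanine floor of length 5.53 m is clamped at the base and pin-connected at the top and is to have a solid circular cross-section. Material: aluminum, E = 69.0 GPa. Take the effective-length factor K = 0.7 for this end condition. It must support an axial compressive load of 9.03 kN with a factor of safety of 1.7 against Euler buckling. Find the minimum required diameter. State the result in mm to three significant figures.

Required P_cr = n·P = 1.7 × 9.03 = 15.35 kN
L_e = K·L = 0.7 × 5.53 = 3.871 m
Required I = P_cr·L_e²/(π²E) = 1.535×10^4 × 3.871² / (π² × 6.90×10^10) = 3.378×10^-7 m⁴
I_req = 3.378×10^5 mm⁴
Solid circle: I = πd⁴/64  ⇒  d = (64I/π)^(1/4) = (64×3.378×10^5/π)^(1/4) = 51.2 mm

d ≈ 51.2 mm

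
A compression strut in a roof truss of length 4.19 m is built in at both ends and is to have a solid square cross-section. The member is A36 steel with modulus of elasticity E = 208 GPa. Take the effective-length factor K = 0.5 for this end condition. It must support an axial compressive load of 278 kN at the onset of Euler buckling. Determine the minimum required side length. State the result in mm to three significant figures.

a ≈ 51.7 mm

L_e = K·L = 0.5 × 4.19 = 2.095 m
Required I = P_cr·L_e²/(π²E) = 2.780×10^5 × 2.095² / (π² × 2.08×10^11) = 5.944×10^-7 m⁴
I_req = 5.944×10^5 mm⁴
Solid square: I = a⁴/12  ⇒  a = (12I)^(1/4) = (12×5.944×10^5)^(1/4) = 51.7 mm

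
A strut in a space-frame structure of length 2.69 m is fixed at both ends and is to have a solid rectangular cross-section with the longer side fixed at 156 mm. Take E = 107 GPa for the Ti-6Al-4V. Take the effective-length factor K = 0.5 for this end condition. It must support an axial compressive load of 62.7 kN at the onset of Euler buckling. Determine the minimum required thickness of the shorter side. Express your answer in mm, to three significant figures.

L_e = K·L = 0.5 × 2.69 = 1.345 m
Required I = P_cr·L_e²/(π²E) = 6.270×10^4 × 1.345² / (π² × 1.07×10^11) = 1.074×10^-7 m⁴
I_req = 1.074×10^5 mm⁴
Rectangle, weak axis: I_min = h·b³/12 with h = 156 mm fixed  ⇒  b = (12I/h)^(1/3) = 20.2 mm

b ≈ 20.2 mm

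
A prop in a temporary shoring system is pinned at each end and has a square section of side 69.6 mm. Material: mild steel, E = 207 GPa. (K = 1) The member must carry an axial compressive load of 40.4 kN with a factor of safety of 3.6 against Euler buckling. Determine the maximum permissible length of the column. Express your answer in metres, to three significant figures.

I = a⁴/12 = 69.6⁴/12 = 1.955×10^6 mm⁴
I = 1.955×10^-6 m⁴
Required critical load P_cr = n·P = 3.6 × 40.4 = 145.4 kN = 1.454×10^5 N
From P_cr = π²EI/(K·L)²:  L = (1/K)·√(π²EI/P_cr) = (1/1)·√(π²×2.07×10^11×1.955×10^-6/1.454×10^5)
L = 5.24 m

L_max ≈ 5.24 m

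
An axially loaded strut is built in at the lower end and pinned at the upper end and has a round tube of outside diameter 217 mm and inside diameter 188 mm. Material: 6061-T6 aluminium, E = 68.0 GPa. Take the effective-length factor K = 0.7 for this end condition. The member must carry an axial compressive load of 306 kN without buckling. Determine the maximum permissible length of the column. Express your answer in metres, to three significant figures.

L_max ≈ 14.6 m

d_o = 217 mm, d_i = 188 mm
I = π(d_o⁴ − d_i⁴)/64 = π(217⁴ − 188.0⁴)/64 = 4.753×10^7 mm⁴
I = 4.753×10^-5 m⁴
At the buckling limit P_cr = P = 3.060×10^5 N
From P_cr = π²EI/(K·L)²:  L = (1/K)·√(π²EI/P_cr) = (1/0.7)·√(π²×6.80×10^10×4.753×10^-5/3.060×10^5)
L = 14.6 m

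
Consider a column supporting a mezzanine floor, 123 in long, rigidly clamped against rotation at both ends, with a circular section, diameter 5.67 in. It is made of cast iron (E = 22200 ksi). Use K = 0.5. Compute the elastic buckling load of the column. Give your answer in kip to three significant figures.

P_cr ≈ 2940 kip

I = πd⁴/64 = π×5.67⁴/64 = 50.73 in⁴
Effective length L_e = K·L = 0.5 × 123 = 61.50 in
P_cr = π²EI / L_e² = π² × 22200×10³ × 50.73 / 61.50² = 2.939×10^6 lb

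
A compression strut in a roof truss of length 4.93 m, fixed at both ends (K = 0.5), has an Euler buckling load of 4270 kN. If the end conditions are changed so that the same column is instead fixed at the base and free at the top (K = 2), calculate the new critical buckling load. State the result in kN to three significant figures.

P_cr ∝ 1/K², so P_cr,new = P_cr,old × (K_old/K_new)² = 4270 × (0.5/2)²
= 4270 × 0.06250 = 267 kN

P_cr ≈ 267 kN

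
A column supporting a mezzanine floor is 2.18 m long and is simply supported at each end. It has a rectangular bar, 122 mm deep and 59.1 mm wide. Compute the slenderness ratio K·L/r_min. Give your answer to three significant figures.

λ ≈ 128

For a rectangle r_min = b/√12 = 59.1/√12 = 17.06 mm
L_e = K·L = 1 × 2.18 m = 2.180 m = 2180.0 mm
λ = L_e / r_min = 2180.0 / 17.06 = 128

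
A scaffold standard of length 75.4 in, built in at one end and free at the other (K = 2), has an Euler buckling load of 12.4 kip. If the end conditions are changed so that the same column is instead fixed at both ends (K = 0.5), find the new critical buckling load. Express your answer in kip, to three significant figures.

P_cr ≈ 198 kip

P_cr ∝ 1/K², so P_cr,new = P_cr,old × (K_old/K_new)² = 12.4 × (2/0.5)²
= 12.4 × 16.00 = 198 kip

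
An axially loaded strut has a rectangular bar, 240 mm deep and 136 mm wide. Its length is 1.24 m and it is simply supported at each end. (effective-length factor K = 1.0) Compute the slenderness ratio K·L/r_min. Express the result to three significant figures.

Buckling occurs about the weak axis: I_min = h·b³/12 with b = 136 mm (the shorter side).
I_min = 240×136³/12 = 5.031×10^7 mm⁴
A = 3.264×10^4 mm²;  r_min = √(I/A) = √(5.031×10^7/3.264×10^4) = 39.26 mm
L_e = K·L = 1 × 1.24 m = 1.240 m = 1240.0 mm
λ = L_e / r_min = 1240.0 / 39.26 = 31.6

λ ≈ 31.6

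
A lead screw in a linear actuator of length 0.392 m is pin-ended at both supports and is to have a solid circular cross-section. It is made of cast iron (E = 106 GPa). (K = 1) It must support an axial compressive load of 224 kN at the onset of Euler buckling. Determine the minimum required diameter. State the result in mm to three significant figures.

d ≈ 28.6 mm

L_e = K·L = 1 × 0.392 = 0.3920 m
Required I = P_cr·L_e²/(π²E) = 2.240×10^5 × 0.3920² / (π² × 1.06×10^11) = 3.290×10^-8 m⁴
I_req = 3.290×10^4 mm⁴
Solid circle: I = πd⁴/64  ⇒  d = (64I/π)^(1/4) = (64×3.290×10^4/π)^(1/4) = 28.6 mm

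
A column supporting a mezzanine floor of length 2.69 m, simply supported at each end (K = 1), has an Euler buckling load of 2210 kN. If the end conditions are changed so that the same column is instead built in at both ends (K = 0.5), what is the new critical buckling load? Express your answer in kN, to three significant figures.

P_cr ∝ 1/K², so P_cr,new = P_cr,old × (K_old/K_new)² = 2210 × (1/0.5)²
= 2210 × 4.000 = 8840 kN

P_cr ≈ 8840 kN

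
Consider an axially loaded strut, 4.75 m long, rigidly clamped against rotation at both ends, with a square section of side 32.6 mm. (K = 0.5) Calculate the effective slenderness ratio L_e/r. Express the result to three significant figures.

For a square r = a/√12 = 32.6/√12 = 9.411 mm
L_e = K·L = 0.5 × 4.75 m = 2.375 m = 2375.0 mm
λ = L_e / r_min = 2375.0 / 9.411 = 252

λ ≈ 252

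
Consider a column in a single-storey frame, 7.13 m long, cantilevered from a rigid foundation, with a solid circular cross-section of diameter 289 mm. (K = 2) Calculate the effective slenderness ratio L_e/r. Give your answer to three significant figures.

λ ≈ 197

For a solid circle r = d/4 = 289/4 = 72.25 mm
L_e = K·L = 2 × 7.13 m = 14.26 m = 14260 mm
λ = L_e / r_min = 14260 / 72.25 = 197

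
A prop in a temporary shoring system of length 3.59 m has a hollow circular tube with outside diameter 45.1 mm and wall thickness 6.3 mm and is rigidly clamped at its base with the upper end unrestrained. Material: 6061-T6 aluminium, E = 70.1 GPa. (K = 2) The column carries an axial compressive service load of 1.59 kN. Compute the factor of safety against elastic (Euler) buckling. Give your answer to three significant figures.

Inner diameter d_i = 45.1 − 2×6.3 = 32.50 mm
I = π(d_o⁴ − d_i⁴)/64 = π(45.1⁴ − 32.50⁴)/64 = 1.483×10^5 mm⁴
I = 1.483×10^5 mm⁴ = 1.483×10^-7 m⁴
Effective length L_e = K·L = 2 × 3.59 = 7.180 m
P_cr = π²EI / L_e² = π² × 70.1×10⁹ × 1.483×10^-7 / 7.180² = 1.991×10^3 N
Factor of safety n = P_cr / P = 1.9905 / 1.59 = 1.25

n ≈ 1.25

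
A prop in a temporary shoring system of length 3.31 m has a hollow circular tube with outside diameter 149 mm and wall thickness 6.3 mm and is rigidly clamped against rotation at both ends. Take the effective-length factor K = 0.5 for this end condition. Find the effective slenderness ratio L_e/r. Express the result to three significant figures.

Inner diameter d_i = 149 − 2×6.3 = 136.4 mm
I = π(d_o⁴ − d_i⁴)/64 = π(149⁴ − 136.4⁴)/64 = 7.203×10^6 mm⁴
A = 2.824×10^3 mm²;  r_min = √(I/A) = √(7.203×10^6/2.824×10^3) = 50.50 mm
L_e = K·L = 0.5 × 3.31 m = 1.655 m = 1655.0 mm
λ = L_e / r_min = 1655.0 / 50.50 = 32.8

λ ≈ 32.8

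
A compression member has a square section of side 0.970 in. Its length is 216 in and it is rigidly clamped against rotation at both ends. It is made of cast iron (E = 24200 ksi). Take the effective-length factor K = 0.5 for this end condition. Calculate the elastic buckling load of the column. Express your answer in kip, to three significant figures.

I = a⁴/12 = 0.970⁴/12 = 7.377×10^-2 in⁴
Effective length L_e = K·L = 0.5 × 216 = 108.0 in
P_cr = π²EI / L_e² = π² × 24200×10³ × 7.377×10^-2 / 108.0² = 1.511×10^3 lb

P_cr ≈ 1.51 kip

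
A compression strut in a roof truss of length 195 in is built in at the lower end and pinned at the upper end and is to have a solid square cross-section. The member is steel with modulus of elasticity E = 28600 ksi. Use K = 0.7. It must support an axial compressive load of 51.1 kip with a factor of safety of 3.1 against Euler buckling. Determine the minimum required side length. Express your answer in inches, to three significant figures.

Required P_cr = n·P = 3.1 × 51.1 = 158.4 kip
L_e = K·L = 0.7 × 195 = 136.5 in
Required I = P_cr·L_e²/(π²E) = 1.584×10^5 × 136.5² / (π² × 2.86×10^7) = 10.46 in⁴
Solid square: I = a⁴/12  ⇒  a = (12I)^(1/4) = (12×10.46)^(1/4) = 3.35 in

a ≈ 3.35 in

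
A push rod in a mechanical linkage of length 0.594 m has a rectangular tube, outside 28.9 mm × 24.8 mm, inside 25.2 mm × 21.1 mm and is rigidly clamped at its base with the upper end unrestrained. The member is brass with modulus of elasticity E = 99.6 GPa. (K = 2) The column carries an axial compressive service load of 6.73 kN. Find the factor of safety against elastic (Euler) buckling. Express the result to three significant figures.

Weak-axis I_min = (h_o·b_o³ − h_i·b_i³)/12 with b_o = 24.8, b_i = 21.10 mm (shorter outer/inner sides).
I_min = (28.9×24.8³ − 25.20×21.10³)/12 = 1.701×10^4 mm⁴
I = 1.701×10^4 mm⁴ = 1.701×10^-8 m⁴
Effective length L_e = K·L = 2 × 0.594 = 1.188 m
P_cr = π²EI / L_e² = π² × 99.6×10⁹ × 1.701×10^-8 / 1.188² = 1.185×10^4 N
Factor of safety n = P_cr / P = 11.846 / 6.73 = 1.76

n ≈ 1.76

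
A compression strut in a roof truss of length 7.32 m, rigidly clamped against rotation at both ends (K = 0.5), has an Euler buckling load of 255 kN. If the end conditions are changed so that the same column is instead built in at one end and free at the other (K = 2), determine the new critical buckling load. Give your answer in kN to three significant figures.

P_cr ≈ 15.9 kN

P_cr ∝ 1/K², so P_cr,new = P_cr,old × (K_old/K_new)² = 255 × (0.5/2)²
= 255 × 0.06250 = 15.9 kN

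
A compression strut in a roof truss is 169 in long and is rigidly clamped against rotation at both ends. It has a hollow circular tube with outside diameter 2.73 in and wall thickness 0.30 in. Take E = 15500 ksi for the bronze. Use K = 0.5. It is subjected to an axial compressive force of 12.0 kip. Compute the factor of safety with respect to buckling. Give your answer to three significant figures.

Inner diameter d_i = 2.73 − 2×0.30 = 2.130 in
I = π(d_o⁴ − d_i⁴)/64 = π(2.73⁴ − 2.130⁴)/64 = 1.716 in⁴
Effective length L_e = K·L = 0.5 × 169 = 84.50 in
P_cr = π²EI / L_e² = π² × 15500×10³ × 1.716 / 84.50² = 3.677×10^4 lb
Factor of safety n = P_cr / P = 36.769 / 12.0 = 3.06

n ≈ 3.06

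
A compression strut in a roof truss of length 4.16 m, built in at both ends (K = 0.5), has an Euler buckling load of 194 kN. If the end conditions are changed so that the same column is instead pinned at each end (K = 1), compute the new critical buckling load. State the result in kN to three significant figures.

P_cr ∝ 1/K², so P_cr,new = P_cr,old × (K_old/K_new)² = 194 × (0.5/1)²
= 194 × 0.2500 = 48.5 kN

P_cr ≈ 48.5 kN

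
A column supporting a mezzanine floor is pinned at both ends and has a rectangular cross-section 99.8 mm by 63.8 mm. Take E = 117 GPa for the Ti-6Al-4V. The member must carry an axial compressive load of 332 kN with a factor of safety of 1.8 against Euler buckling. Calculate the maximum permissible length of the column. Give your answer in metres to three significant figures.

Buckling occurs about the weak axis: I_min = h·b³/12 with b = 63.8 mm (the shorter side).
I_min = 99.8×63.8³/12 = 2.160×10^6 mm⁴
I = 2.160×10^-6 m⁴
Required critical load P_cr = n·P = 1.8 × 332 = 597.6 kN = 5.976×10^5 N
From P_cr = π²EI/(K·L)²:  L = (1/K)·√(π²EI/P_cr) = (1/1)·√(π²×1.17×10^11×2.160×10^-6/5.976×10^5)
L = 2.04 m

L_max ≈ 2.04 m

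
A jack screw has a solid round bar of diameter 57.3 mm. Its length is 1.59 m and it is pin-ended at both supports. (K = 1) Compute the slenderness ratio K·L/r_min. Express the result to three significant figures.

For a solid circle r = d/4 = 57.3/4 = 14.32 mm
L_e = K·L = 1 × 1.59 m = 1.590 m = 1590.0 mm
λ = L_e / r_min = 1590.0 / 14.32 = 111

λ ≈ 111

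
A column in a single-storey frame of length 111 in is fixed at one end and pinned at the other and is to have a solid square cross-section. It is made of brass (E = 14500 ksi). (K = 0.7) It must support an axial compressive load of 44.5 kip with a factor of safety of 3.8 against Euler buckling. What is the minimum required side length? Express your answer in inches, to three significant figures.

Required P_cr = n·P = 3.8 × 44.5 = 169.1 kip
L_e = K·L = 0.7 × 111 = 77.70 in
Required I = P_cr·L_e²/(π²E) = 1.691×10^5 × 77.70² / (π² × 1.45×10^7) = 7.134 in⁴
Solid square: I = a⁴/12  ⇒  a = (12I)^(1/4) = (12×7.134)^(1/4) = 3.04 in

a ≈ 3.04 in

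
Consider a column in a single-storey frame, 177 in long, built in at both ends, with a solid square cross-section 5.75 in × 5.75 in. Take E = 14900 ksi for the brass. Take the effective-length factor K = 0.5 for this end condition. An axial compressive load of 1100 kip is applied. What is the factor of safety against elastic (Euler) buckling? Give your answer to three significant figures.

I = a⁴/12 = 5.75⁴/12 = 91.09 in⁴
Effective length L_e = K·L = 0.5 × 177 = 88.50 in
P_cr = π²EI / L_e² = π² × 14900×10³ × 91.09 / 88.50² = 1.710×10^6 lb
Factor of safety n = P_cr / P = 1710.4 / 1100 = 1.55

n ≈ 1.55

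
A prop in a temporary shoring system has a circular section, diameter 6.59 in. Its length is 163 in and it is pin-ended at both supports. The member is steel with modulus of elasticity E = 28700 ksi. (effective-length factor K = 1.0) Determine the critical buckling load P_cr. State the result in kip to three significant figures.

P_cr ≈ 987 kip

I = πd⁴/64 = π×6.59⁴/64 = 92.58 in⁴
Effective length L_e = K·L = 1 × 163 = 163.0 in
P_cr = π²EI / L_e² = π² × 28700×10³ × 92.58 / 163.0² = 9.870×10^5 lb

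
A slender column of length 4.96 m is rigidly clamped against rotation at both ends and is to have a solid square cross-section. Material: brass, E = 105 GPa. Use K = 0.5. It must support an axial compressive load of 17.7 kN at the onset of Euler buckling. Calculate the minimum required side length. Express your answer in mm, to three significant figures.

L_e = K·L = 0.5 × 4.96 = 2.480 m
Required I = P_cr·L_e²/(π²E) = 1.770×10^4 × 2.480² / (π² × 1.05×10^11) = 1.050×10^-7 m⁴
I_req = 1.050×10^5 mm⁴
Solid square: I = a⁴/12  ⇒  a = (12I)^(1/4) = (12×1.050×10^5)^(1/4) = 33.5 mm

a ≈ 33.5 mm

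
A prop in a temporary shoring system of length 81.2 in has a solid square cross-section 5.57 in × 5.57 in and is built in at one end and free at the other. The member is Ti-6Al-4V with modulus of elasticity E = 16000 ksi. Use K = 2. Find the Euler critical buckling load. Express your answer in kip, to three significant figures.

I = a⁴/12 = 5.57⁴/12 = 80.21 in⁴
Effective length L_e = K·L = 2 × 81.2 = 162.4 in
P_cr = π²EI / L_e² = π² × 16000×10³ × 80.21 / 162.4² = 4.803×10^5 lb

P_cr ≈ 480 kip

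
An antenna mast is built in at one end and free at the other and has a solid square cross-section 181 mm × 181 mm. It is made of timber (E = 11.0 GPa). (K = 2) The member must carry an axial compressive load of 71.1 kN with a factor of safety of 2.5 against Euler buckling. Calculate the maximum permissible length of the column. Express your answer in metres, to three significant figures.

L_max ≈ 3.70 m

I = a⁴/12 = 181⁴/12 = 8.944×10^7 mm⁴
I = 8.944×10^-5 m⁴
Required critical load P_cr = n·P = 2.5 × 71.1 = 177.8 kN = 1.778×10^5 N
From P_cr = π²EI/(K·L)²:  L = (1/K)·√(π²EI/P_cr) = (1/2)·√(π²×1.10×10^10×8.944×10^-5/1.778×10^5)
L = 3.70 m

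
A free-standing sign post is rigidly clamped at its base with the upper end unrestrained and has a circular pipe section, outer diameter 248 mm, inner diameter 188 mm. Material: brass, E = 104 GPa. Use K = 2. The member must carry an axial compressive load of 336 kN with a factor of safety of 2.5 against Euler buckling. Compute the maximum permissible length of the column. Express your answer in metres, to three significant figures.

d_o = 248 mm, d_i = 188 mm
I = π(d_o⁴ − d_i⁴)/64 = π(248⁴ − 188.0⁴)/64 = 1.244×10^8 mm⁴
I = 1.244×10^-4 m⁴
Required critical load P_cr = n·P = 2.5 × 336 = 840.0 kN = 8.400×10^5 N
From P_cr = π²EI/(K·L)²:  L = (1/K)·√(π²EI/P_cr) = (1/2)·√(π²×1.04×10^11×1.244×10^-4/8.400×10^5)
L = 6.16 m

L_max ≈ 6.16 m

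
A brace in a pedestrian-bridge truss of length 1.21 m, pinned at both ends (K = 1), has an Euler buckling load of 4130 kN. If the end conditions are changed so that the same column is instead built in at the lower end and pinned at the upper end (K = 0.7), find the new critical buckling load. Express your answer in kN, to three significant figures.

P_cr ∝ 1/K², so P_cr,new = P_cr,old × (K_old/K_new)² = 4130 × (1/0.7)²
= 4130 × 2.041 = 8430 kN

P_cr ≈ 8430 kN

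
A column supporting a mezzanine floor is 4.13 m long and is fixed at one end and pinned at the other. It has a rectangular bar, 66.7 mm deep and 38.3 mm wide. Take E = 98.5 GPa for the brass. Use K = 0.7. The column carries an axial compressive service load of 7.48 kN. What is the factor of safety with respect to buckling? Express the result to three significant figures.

Buckling occurs about the weak axis: I_min = h·b³/12 with b = 38.3 mm (the shorter side).
I_min = 66.7×38.3³/12 = 3.123×10^5 mm⁴
I = 3.123×10^5 mm⁴ = 3.123×10^-7 m⁴
Effective length L_e = K·L = 0.7 × 4.13 = 2.891 m
P_cr = π²EI / L_e² = π² × 98.5×10⁹ × 3.123×10^-7 / 2.891² = 3.632×10^4 N
Factor of safety n = P_cr / P = 36.323 / 7.48 = 4.86

n ≈ 4.86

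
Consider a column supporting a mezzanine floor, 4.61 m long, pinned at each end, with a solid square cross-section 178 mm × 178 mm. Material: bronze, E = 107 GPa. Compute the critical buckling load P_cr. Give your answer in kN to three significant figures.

P_cr ≈ 4160 kN

I = a⁴/12 = 178⁴/12 = 8.366×10^7 mm⁴
I = 8.366×10^7 mm⁴ = 8.366×10^-5 m⁴
Effective length L_e = K·L = 1 × 4.61 = 4.610 m
P_cr = π²EI / L_e² = π² × 107×10⁹ × 8.366×10^-5 / 4.610² = 4.157×10^6 N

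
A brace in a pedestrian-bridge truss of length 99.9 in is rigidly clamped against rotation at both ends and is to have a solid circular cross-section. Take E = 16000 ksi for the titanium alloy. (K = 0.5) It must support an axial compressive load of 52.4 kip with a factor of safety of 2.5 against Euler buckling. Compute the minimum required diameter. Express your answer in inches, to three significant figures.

d ≈ 2.55 in

Required P_cr = n·P = 2.5 × 52.4 = 131.0 kip
L_e = K·L = 0.5 × 99.9 = 49.95 in
Required I = P_cr·L_e²/(π²E) = 1.310×10^5 × 49.95² / (π² × 1.60×10^7) = 2.070 in⁴
Solid circle: I = πd⁴/64  ⇒  d = (64I/π)^(1/4) = (64×2.070/π)^(1/4) = 2.55 in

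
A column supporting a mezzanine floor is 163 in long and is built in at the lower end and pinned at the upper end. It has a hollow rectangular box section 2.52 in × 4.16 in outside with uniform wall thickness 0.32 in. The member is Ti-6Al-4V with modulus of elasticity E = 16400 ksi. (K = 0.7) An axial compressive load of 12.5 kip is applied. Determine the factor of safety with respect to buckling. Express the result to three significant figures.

n ≈ 3.58

Inner dimensions: h_i = 4.16 − 2×0.32 = 3.520 in, b_i = 2.52 − 2×0.32 = 1.880 in
Weak-axis I_min = (h_o·b_o³ − h_i·b_i³)/12 with b_o = 2.52, b_i = 1.880 in (shorter outer/inner sides).
I_min = (4.16×2.52³ − 3.520×1.880³)/12 = 3.599 in⁴
Effective length L_e = K·L = 0.7 × 163 = 114.1 in
P_cr = π²EI / L_e² = π² × 16400×10³ × 3.599 / 114.1² = 4.474×10^4 lb
Factor of safety n = P_cr / P = 44.741 / 12.5 = 3.58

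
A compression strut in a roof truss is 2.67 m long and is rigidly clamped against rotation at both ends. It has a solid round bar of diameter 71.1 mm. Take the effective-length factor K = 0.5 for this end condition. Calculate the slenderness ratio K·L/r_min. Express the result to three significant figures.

λ ≈ 75.1

For a solid circle r = d/4 = 71.1/4 = 17.77 mm
L_e = K·L = 0.5 × 2.67 m = 1.335 m = 1335.0 mm
λ = L_e / r_min = 1335.0 / 17.77 = 75.1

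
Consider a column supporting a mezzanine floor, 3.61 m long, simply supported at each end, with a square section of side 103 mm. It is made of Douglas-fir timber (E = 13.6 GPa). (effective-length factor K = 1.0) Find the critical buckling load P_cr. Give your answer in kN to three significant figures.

I = a⁴/12 = 103⁴/12 = 9.379×10^6 mm⁴
I = 9.379×10^6 mm⁴ = 9.379×10^-6 m⁴
Effective length L_e = K·L = 1 × 3.61 = 3.610 m
P_cr = π²EI / L_e² = π² × 13.6×10⁹ × 9.379×10^-6 / 3.610² = 9.660×10^4 N

P_cr ≈ 96.6 kN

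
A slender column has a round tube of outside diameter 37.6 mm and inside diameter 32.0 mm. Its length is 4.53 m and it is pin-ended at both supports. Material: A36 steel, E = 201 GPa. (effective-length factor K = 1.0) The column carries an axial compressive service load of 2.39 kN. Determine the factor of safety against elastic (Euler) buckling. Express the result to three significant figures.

n ≈ 1.89

d_o = 37.6 mm, d_i = 32.0 mm
I = π(d_o⁴ − d_i⁴)/64 = π(37.6⁴ − 32.00⁴)/64 = 4.664×10^4 mm⁴
I = 4.664×10^4 mm⁴ = 4.664×10^-8 m⁴
Effective length L_e = K·L = 1 × 4.53 = 4.530 m
P_cr = π²EI / L_e² = π² × 201×10⁹ × 4.664×10^-8 / 4.530² = 4.509×10^3 N
Factor of safety n = P_cr / P = 4.5088 / 2.39 = 1.89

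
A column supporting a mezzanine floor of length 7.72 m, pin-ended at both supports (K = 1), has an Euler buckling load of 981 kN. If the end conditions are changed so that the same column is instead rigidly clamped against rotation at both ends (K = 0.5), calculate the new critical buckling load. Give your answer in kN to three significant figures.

P_cr ∝ 1/K², so P_cr,new = P_cr,old × (K_old/K_new)² = 981 × (1/0.5)²
= 981 × 4.000 = 3920 kN

P_cr ≈ 3920 kN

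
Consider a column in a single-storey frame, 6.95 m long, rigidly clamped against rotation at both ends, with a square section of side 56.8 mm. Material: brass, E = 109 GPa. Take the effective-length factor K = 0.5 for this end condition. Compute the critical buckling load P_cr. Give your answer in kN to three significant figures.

P_cr ≈ 77.3 kN

I = a⁴/12 = 56.8⁴/12 = 8.674×10^5 mm⁴
I = 8.674×10^5 mm⁴ = 8.674×10^-7 m⁴
Effective length L_e = K·L = 0.5 × 6.95 = 3.475 m
P_cr = π²EI / L_e² = π² × 109×10⁹ × 8.674×10^-7 / 3.475² = 7.727×10^4 N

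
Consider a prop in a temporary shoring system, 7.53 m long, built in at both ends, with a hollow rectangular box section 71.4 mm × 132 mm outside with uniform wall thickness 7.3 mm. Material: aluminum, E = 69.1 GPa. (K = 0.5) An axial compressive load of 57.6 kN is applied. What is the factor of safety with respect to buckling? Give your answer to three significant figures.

n ≈ 1.85

Inner dimensions: h_i = 132 − 2×7.3 = 117.4 mm, b_i = 71.4 − 2×7.3 = 56.80 mm
Weak-axis I_min = (h_o·b_o³ − h_i·b_i³)/12 with b_o = 71.4, b_i = 56.80 mm (shorter outer/inner sides).
I_min = (132×71.4³ − 117.4×56.80³)/12 = 2.211×10^6 mm⁴
I = 2.211×10^6 mm⁴ = 2.211×10^-6 m⁴
Effective length L_e = K·L = 0.5 × 7.53 = 3.765 m
P_cr = π²EI / L_e² = π² × 69.1×10⁹ × 2.211×10^-6 / 3.765² = 1.064×10^5 N
Factor of safety n = P_cr / P = 106.38 / 57.6 = 1.85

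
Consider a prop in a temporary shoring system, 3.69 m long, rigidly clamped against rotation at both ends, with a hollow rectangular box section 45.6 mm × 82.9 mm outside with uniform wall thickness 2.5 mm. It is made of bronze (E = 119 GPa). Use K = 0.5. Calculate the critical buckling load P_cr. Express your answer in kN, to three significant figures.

P_cr ≈ 76.1 kN

Inner dimensions: h_i = 82.9 − 2×2.5 = 77.90 mm, b_i = 45.6 − 2×2.5 = 40.60 mm
Weak-axis I_min = (h_o·b_o³ − h_i·b_i³)/12 with b_o = 45.6, b_i = 40.60 mm (shorter outer/inner sides).
I_min = (82.9×45.6³ − 77.90×40.60³)/12 = 2.206×10^5 mm⁴
I = 2.206×10^5 mm⁴ = 2.206×10^-7 m⁴
Effective length L_e = K·L = 0.5 × 3.69 = 1.845 m
P_cr = π²EI / L_e² = π² × 119×10⁹ × 2.206×10^-7 / 1.845² = 7.611×10^4 N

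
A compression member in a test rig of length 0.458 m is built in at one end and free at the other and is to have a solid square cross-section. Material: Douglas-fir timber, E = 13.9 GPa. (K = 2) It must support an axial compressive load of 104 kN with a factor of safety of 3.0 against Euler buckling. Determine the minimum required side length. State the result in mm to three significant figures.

a ≈ 69.2 mm

Required P_cr = n·P = 3.0 × 104 = 312.0 kN
L_e = K·L = 2 × 0.458 = 0.9160 m
Required I = P_cr·L_e²/(π²E) = 3.120×10^5 × 0.9160² / (π² × 1.39×10^10) = 1.908×10^-6 m⁴
I_req = 1.908×10^6 mm⁴
Solid square: I = a⁴/12  ⇒  a = (12I)^(1/4) = (12×1.908×10^6)^(1/4) = 69.2 mm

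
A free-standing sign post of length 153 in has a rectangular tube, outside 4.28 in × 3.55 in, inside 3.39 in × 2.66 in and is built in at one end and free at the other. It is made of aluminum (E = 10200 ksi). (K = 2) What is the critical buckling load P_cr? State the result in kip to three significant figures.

Weak-axis I_min = (h_o·b_o³ − h_i·b_i³)/12 with b_o = 3.55, b_i = 2.660 in (shorter outer/inner sides).
I_min = (4.28×3.55³ − 3.390×2.660³)/12 = 10.64 in⁴
Effective length L_e = K·L = 2 × 153 = 306.0 in
P_cr = π²EI / L_e² = π² × 10200×10³ × 10.64 / 306.0² = 1.144×10^4 lb

P_cr ≈ 11.4 kip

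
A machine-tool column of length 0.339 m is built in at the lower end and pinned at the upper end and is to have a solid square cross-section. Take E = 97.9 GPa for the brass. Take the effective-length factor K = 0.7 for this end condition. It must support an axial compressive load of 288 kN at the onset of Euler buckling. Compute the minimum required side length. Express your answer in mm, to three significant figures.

L_e = K·L = 0.7 × 0.339 = 0.2373 m
Required I = P_cr·L_e²/(π²E) = 2.880×10^5 × 0.2373² / (π² × 9.79×10^10) = 1.678×10^-8 m⁴
I_req = 1.678×10^4 mm⁴
Solid square: I = a⁴/12  ⇒  a = (12I)^(1/4) = (12×1.678×10^4)^(1/4) = 21.2 mm

a ≈ 21.2 mm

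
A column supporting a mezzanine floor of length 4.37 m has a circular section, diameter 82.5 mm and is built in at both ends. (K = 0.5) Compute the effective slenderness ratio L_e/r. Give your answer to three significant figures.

λ ≈ 106

I = πd⁴/64 = π×82.5⁴/64 = 2.274×10^6 mm⁴
A = 5.346×10^3 mm²;  r_min = √(I/A) = √(2.274×10^6/5.346×10^3) = 20.62 mm
L_e = K·L = 0.5 × 4.37 m = 2.185 m = 2185.0 mm
λ = L_e / r_min = 2185.0 / 20.62 = 106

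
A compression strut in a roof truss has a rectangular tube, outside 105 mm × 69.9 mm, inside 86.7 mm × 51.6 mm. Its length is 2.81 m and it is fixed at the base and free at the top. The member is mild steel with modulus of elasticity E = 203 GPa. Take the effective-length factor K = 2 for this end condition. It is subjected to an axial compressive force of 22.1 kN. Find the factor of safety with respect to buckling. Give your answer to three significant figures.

Weak-axis I_min = (h_o·b_o³ − h_i·b_i³)/12 with b_o = 69.9, b_i = 51.60 mm (shorter outer/inner sides).
I_min = (105×69.9³ − 86.70×51.60³)/12 = 1.996×10^6 mm⁴
I = 1.996×10^6 mm⁴ = 1.996×10^-6 m⁴
Effective length L_e = K·L = 2 × 2.81 = 5.620 m
P_cr = π²EI / L_e² = π² × 203×10⁹ × 1.996×10^-6 / 5.620² = 1.266×10^5 N
Factor of safety n = P_cr / P = 126.60 / 22.1 = 5.73

n ≈ 5.73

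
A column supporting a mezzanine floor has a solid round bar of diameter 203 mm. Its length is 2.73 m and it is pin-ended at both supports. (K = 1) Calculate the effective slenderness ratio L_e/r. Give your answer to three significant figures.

λ ≈ 53.8

For a solid circle r = d/4 = 203/4 = 50.75 mm
L_e = K·L = 1 × 2.73 m = 2.730 m = 2730.0 mm
λ = L_e / r_min = 2730.0 / 50.75 = 53.8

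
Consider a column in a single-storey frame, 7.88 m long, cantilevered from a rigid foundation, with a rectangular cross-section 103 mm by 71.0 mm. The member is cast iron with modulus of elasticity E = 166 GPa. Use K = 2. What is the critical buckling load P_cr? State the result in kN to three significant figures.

P_cr ≈ 20.3 kN

Buckling occurs about the weak axis: I_min = h·b³/12 with b = 71.0 mm (the shorter side).
I_min = 103×71.0³/12 = 3.072×10^6 mm⁴
I = 3.072×10^6 mm⁴ = 3.072×10^-6 m⁴
Effective length L_e = K·L = 2 × 7.88 = 15.76 m
P_cr = π²EI / L_e² = π² × 166×10⁹ × 3.072×10^-6 / 15.76² = 2.026×10^4 N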